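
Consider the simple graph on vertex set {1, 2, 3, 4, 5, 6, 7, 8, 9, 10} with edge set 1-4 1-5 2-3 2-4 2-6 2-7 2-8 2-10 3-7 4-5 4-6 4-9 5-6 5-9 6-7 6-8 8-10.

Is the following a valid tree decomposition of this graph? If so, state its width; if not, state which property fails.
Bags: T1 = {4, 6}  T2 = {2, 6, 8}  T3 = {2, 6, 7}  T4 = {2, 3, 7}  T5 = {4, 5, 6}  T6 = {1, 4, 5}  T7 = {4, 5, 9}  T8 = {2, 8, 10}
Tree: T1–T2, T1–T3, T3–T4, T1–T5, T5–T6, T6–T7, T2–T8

No — edge (2,4) lies in no bag.

A tree decomposition must satisfy three properties: every vertex lies in some bag; for every edge, both endpoints lie together in some bag; and for every vertex, the bags containing it form a connected subtree. Here edge (2,4) lies in no bag, so the decomposition is invalid.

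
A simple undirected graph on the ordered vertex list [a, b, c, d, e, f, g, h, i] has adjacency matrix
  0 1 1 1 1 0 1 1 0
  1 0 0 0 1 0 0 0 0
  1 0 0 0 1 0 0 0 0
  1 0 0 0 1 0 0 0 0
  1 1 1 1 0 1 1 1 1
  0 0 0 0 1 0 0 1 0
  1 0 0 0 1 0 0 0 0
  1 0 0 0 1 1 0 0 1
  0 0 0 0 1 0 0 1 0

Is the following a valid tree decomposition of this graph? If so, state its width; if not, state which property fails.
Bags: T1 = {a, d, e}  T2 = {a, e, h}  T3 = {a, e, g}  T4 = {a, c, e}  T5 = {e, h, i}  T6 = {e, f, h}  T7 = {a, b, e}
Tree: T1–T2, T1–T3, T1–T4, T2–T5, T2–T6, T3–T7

Every vertex of G appears in some bag (union = {a, b, c, d, e, f, g, h, i}); every edge is covered by a bag; and for each vertex v the set of bags containing v is connected in the bag tree. The decomposition is therefore valid. The largest bag has 3 vertices, so the width is 2.

Yes; width 2.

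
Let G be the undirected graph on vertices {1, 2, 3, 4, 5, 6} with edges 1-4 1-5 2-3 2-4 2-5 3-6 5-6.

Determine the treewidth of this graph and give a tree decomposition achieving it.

Treewidth 2.
Bags: B1 = {2, 3, 6}  B2 = {2, 5, 6}  B3 = {2, 4, 5}  B4 = {1, 4, 5}
Tree: B1–B2, B2–B3, B3–B4

The largest bag has 3 vertices, giving width 2; this decomposition certifies tw(G) ≤ 2. The edges 3–6–5–2–3 form a cycle, so G is not a tree and its treewidth is at least 2. Combining the bounds, tw(G) = 2.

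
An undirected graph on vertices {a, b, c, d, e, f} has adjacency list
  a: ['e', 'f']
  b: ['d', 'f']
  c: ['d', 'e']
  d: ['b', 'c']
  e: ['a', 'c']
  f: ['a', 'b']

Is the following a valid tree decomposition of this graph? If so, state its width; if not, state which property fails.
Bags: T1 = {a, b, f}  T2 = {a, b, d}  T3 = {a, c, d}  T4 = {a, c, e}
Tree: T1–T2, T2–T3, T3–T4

Yes; width 2.

Every vertex of G appears in some bag (union = {a, b, c, d, e, f}); every edge is covered by a bag; and for each vertex v the set of bags containing v is connected in the bag tree. The decomposition is therefore valid. The largest bag has 3 vertices, so the width is 2.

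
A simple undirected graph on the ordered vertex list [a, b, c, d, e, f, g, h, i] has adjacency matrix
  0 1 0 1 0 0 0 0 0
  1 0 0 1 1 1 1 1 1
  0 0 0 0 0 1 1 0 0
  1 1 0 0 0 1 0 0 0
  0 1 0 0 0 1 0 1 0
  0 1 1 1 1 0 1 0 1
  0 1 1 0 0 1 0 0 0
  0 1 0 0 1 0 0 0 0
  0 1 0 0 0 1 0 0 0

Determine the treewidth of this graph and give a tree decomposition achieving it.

Every bag has size at most 3, so the width is 3 − 1 = 2 and tw(G) ≤ 2. For the lower bound, the 3 vertices {c, f, g} are pairwise adjacent, and any tree decomposition puts a clique entirely inside one bag — forcing width ≥ 2. The upper and lower bounds meet at 2, so that is the treewidth.

Treewidth 2.
Bags: B1 = {b, f, g}  B2 = {b, e, f}  B3 = {b, d, f}  B4 = {a, b, d}  B5 = {b, e, h}  B6 = {b, f, i}  B7 = {c, f, g}
Tree: B1–B2, B1–B3, B3–B4, B2–B5, B2–B6, B1–B7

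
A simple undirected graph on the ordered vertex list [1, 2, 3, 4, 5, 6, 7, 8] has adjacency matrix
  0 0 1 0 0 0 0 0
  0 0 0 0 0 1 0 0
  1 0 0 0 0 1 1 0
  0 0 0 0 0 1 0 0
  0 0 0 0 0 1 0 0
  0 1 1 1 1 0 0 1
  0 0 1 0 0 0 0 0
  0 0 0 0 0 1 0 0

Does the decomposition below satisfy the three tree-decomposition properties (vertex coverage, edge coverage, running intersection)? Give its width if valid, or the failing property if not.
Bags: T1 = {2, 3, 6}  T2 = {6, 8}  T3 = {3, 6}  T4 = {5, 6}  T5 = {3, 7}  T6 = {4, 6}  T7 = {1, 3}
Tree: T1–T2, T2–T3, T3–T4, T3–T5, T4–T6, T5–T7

No — bags containing vertex 3 are not connected in the tree.

A tree decomposition must satisfy three properties: every vertex lies in some bag; for every edge, both endpoints lie together in some bag; and for every vertex, the bags containing it form a connected subtree. Here bags containing vertex 3 are not connected in the tree, so the decomposition is invalid.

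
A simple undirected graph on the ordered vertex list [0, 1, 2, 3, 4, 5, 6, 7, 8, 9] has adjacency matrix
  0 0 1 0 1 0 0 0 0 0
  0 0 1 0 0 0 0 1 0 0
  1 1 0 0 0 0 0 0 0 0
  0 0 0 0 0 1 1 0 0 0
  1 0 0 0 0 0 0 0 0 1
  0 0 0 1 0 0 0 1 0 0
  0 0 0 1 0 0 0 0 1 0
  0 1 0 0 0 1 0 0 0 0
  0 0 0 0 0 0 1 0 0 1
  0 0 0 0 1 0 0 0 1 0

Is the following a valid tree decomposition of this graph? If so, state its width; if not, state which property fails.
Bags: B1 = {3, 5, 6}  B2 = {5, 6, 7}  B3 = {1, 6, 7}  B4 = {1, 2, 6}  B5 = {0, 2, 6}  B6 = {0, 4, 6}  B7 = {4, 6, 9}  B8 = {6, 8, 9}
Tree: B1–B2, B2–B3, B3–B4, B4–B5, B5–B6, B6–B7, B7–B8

Vertex coverage: the bags together contain {0, 1, 2, 3, 4, 5, 6, 7, 8, 9}, the full vertex set. Edge coverage: each edge of G has both endpoints in at least one bag. Running intersection: for every vertex, the bags containing it form a connected subtree. All three properties hold, so this is a valid tree decomposition of width max|bag| − 1 = 2, and hence tw(G) ≤ 2.

Yes; width 2.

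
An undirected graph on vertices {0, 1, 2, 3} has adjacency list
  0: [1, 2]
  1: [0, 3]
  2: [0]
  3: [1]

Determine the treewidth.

A width-1 tree decomposition is:
Bags: B1 = {1, 3}  B2 = {0, 1}  B3 = {0, 2}
Tree: B1–B2, B2–B3
The largest bag has 2 vertices, giving width 1; this decomposition certifies tw(G) ≤ 1. Since G has at least one edge (e.g. 1–3), it is not an edgeless graph, so tw(G) ≥ 1. Hence tw(G) = 1 exactly.

1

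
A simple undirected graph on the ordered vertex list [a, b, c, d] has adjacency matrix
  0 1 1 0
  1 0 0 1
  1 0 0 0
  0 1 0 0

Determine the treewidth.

A width-1 tree decomposition is:
Bags: B1 = {a, c}  B2 = {a, b}  B3 = {b, d}
Tree: B1–B2, B2–B3
Every bag has size at most 2, so the width is 2 − 1 = 1 and tw(G) ≤ 1. Any graph with an edge has treewidth ≥ 1, and G has the edge c–a. The upper and lower bounds meet at 1, so that is the treewidth.

1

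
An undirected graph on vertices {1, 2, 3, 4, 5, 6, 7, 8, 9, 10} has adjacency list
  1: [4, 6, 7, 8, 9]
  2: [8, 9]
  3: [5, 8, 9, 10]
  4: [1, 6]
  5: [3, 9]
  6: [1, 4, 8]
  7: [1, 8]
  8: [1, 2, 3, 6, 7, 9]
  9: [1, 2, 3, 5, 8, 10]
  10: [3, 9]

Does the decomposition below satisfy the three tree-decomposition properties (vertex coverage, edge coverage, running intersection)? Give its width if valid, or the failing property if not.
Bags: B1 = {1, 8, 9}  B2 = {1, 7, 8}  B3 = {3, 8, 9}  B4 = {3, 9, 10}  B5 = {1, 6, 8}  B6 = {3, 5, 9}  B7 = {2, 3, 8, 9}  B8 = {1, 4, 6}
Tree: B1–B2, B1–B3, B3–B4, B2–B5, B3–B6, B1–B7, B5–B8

No — bags containing vertex 3 are not connected in the tree.

A tree decomposition must satisfy three properties: every vertex lies in some bag; for every edge, both endpoints lie together in some bag; and for every vertex, the bags containing it form a connected subtree. Here bags containing vertex 3 are not connected in the tree, so the decomposition is invalid.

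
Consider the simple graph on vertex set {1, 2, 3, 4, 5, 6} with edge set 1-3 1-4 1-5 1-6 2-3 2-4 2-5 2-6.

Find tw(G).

2

A width-2 tree decomposition is:
Bags: B1 = {1, 2, 5}  B2 = {1, 2, 3}  B3 = {1, 2, 6}  B4 = {1, 2, 4}
Tree: B1–B2, B2–B3, B3–B4
The largest bag has 3 vertices, giving width 2; this decomposition certifies tw(G) ≤ 2. Since 2–5–1–3–2 is a cycle in G, G is not acyclic. Forests are exactly the graphs of treewidth ≤ 1, so tw(G) ≥ 2. Therefore the treewidth is 2.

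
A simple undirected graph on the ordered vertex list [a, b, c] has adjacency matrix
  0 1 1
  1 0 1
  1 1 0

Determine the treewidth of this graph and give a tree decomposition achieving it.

Treewidth 2.
One such decomposition:
Bags: B1 = {a, b, c}
Tree: (single bag)

With just one bag of size 3, the width is 3 − 1 = 2, so tw(G) ≤ 2. For the lower bound, the 3 vertices {a, b, c} are pairwise adjacent, and any tree decomposition puts a clique entirely inside one bag — forcing width ≥ 2. Combining the bounds, tw(G) = 2.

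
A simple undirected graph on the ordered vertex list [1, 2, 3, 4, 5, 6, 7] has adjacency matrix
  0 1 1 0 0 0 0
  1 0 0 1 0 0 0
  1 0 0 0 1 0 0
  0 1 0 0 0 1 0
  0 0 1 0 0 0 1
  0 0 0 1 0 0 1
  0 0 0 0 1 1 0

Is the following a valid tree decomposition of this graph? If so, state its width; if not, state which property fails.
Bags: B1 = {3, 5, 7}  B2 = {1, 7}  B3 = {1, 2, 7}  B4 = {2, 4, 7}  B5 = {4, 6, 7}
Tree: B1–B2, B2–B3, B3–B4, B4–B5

No — edge (3,1) lies in no bag.

A tree decomposition must satisfy three properties: every vertex lies in some bag; for every edge, both endpoints lie together in some bag; and for every vertex, the bags containing it form a connected subtree. Here edge (3,1) lies in no bag, so the decomposition is invalid.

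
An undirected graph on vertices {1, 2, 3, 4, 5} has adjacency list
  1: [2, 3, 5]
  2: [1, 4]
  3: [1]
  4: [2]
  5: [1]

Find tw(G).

1

A width-1 tree decomposition is:
Bags: B1 = {1, 3}  B2 = {1, 2}  B3 = {2, 4}  B4 = {1, 5}
Tree: B1–B2, B2–B3, B1–B4
The largest bag has 2 vertices, giving width 1; this decomposition certifies tw(G) ≤ 1. Since G has at least one edge (e.g. 1–3), it is not an edgeless graph, so tw(G) ≥ 1. Hence tw(G) = 1 exactly.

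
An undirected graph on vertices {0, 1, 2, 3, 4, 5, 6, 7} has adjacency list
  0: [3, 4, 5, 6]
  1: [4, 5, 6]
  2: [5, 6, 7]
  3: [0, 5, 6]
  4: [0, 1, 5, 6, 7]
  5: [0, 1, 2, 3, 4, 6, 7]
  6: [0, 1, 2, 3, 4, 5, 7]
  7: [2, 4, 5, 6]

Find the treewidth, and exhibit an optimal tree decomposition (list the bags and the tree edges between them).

Each bag holds 4 vertices, so the decomposition has width 3, which upper-bounds the treewidth. For the lower bound, the 4 vertices {2, 5, 6, 7} are pairwise adjacent, and any tree decomposition puts a clique entirely inside one bag — forcing width ≥ 3. Hence tw(G) = 3 exactly.

Treewidth 3.
One optimal decomposition is:
Bags: B1 = {1, 4, 5, 6}  B2 = {0, 4, 5, 6}  B3 = {4, 5, 6, 7}  B4 = {2, 5, 6, 7}  B5 = {0, 3, 5, 6}
Tree: B1–B2, B2–B3, B3–B4, B2–B5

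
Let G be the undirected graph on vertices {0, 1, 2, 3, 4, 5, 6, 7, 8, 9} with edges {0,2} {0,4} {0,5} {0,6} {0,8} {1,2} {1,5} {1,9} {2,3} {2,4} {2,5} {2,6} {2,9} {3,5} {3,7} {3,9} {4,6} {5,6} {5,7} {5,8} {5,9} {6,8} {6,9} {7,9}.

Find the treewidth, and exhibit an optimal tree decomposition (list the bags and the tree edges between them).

Each bag holds 4 vertices, so the decomposition has width 3, which upper-bounds the treewidth. For the lower bound, the 4 vertices {0, 2, 4, 6} are pairwise adjacent, and any tree decomposition puts a clique entirely inside one bag — forcing width ≥ 3. Therefore the treewidth is 3.

Treewidth 3.
One such decomposition:
Bags: B1 = {2, 3, 5, 9}  B2 = {2, 5, 6, 9}  B3 = {0, 2, 5, 6}  B4 = {0, 2, 4, 6}  B5 = {3, 5, 7, 9}  B6 = {1, 2, 5, 9}  B7 = {0, 5, 6, 8}
Tree: B1–B2, B2–B3, B3–B4, B1–B5, B1–B6, B3–B7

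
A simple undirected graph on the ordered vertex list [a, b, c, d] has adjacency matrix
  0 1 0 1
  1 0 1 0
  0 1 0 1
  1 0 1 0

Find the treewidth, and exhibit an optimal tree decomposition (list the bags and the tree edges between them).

Each bag holds 3 vertices, so the decomposition has width 2, which upper-bounds the treewidth. For the lower bound, G contains the cycle b–c–d–a–b, so G is not a forest; only forests have treewidth ≤ 1, hence tw(G) ≥ 2. Combining the bounds, tw(G) = 2.

Treewidth 2.
One optimal decomposition is:
Bags: B1 = {b, c, d}  B2 = {a, b, d}
Tree: B1–B2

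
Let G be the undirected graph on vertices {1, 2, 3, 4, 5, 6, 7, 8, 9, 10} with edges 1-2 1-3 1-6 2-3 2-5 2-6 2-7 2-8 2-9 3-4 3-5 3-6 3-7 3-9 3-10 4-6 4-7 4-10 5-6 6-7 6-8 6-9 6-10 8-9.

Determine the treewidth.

A width-3 tree decomposition is:
Bags: B1 = {1, 2, 3, 6}  B2 = {2, 3, 5, 6}  B3 = {2, 3, 6, 7}  B4 = {3, 4, 6, 7}  B5 = {2, 3, 6, 9}  B6 = {3, 4, 6, 10}  B7 = {2, 6, 8, 9}
Tree: B1–B2, B1–B3, B3–B4, B1–B5, B4–B6, B5–B7
The largest bag has 4 vertices, giving width 3; this decomposition certifies tw(G) ≤ 3. Conversely, {2, 6, 8, 9} is a clique of size 4, and the vertices of any clique must share a bag in every tree decomposition; so some bag has ≥ 4 vertices and tw(G) ≥ 3. Combining the bounds, tw(G) = 3.

3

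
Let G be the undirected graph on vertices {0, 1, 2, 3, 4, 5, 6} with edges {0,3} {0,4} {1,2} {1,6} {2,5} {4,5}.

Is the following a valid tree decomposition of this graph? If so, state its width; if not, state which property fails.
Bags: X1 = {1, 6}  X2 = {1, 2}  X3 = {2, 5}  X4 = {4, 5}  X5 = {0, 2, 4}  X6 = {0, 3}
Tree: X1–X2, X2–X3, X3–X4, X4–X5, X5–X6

A tree decomposition must satisfy three properties: every vertex lies in some bag; for every edge, both endpoints lie together in some bag; and for every vertex, the bags containing it form a connected subtree. Here bags containing vertex 2 are not connected in the tree, so the decomposition is invalid.

No — bags containing vertex 2 are not connected in the tree.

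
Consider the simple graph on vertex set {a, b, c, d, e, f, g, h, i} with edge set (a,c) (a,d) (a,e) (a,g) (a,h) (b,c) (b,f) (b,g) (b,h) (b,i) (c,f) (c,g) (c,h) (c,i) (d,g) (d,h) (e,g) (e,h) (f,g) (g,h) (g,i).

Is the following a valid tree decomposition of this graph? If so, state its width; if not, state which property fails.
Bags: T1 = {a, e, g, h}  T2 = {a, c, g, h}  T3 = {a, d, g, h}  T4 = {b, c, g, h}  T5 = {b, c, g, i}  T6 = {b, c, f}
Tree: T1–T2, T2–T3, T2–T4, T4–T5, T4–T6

No — edge (g,f) lies in no bag.

A tree decomposition must satisfy three properties: every vertex lies in some bag; for every edge, both endpoints lie together in some bag; and for every vertex, the bags containing it form a connected subtree. Here edge (g,f) lies in no bag, so the decomposition is invalid.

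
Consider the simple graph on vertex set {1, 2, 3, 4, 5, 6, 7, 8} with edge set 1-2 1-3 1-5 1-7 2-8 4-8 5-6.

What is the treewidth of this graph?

1

A width-1 tree decomposition is:
Bags: B1 = {1, 5}  B2 = {1, 7}  B3 = {1, 3}  B4 = {5, 6}  B5 = {1, 2}  B6 = {2, 8}  B7 = {4, 8}
Tree: B1–B2, B2–B3, B1–B4, B1–B5, B5–B6, B6–B7
Every bag has size at most 2, so the width is 2 − 1 = 1 and tw(G) ≤ 1. Any graph with an edge has treewidth ≥ 1, and G has the edge 5–1. The upper and lower bounds meet at 1, so that is the treewidth.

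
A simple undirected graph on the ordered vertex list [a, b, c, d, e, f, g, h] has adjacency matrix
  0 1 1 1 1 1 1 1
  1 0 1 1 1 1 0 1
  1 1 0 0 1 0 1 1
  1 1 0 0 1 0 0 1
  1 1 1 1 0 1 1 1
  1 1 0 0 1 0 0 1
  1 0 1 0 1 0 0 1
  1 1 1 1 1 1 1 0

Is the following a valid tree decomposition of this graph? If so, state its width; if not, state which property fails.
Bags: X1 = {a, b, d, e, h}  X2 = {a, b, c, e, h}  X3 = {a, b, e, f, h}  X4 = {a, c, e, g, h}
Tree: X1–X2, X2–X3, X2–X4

Yes; width 4.

Checking the three conditions: (i) the bags cover all of {a, b, c, d, e, f, g, h}; (ii) for each edge, some bag contains both endpoints; (iii) the bags containing any fixed vertex form a subtree. All hold, so the decomposition is valid with width 5 − 1 = 4.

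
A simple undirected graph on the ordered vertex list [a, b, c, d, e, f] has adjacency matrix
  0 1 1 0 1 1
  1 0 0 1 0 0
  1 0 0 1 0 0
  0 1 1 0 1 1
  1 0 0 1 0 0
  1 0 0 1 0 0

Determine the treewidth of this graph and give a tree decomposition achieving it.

Treewidth 2.
One such decomposition:
Bags: B1 = {a, c, d}  B2 = {a, d, e}  B3 = {a, b, d}  B4 = {a, d, f}
Tree: B1–B2, B2–B3, B3–B4

Each bag holds 3 vertices, so the decomposition has width 2, which upper-bounds the treewidth. Since c–a–e–d–c is a cycle in G, G is not acyclic. Forests are exactly the graphs of treewidth ≤ 1, so tw(G) ≥ 2. Therefore the treewidth is 2.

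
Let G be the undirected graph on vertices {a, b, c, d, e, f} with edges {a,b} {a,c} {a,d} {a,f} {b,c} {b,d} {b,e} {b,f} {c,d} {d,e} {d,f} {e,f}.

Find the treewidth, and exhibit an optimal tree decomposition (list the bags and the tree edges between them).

Treewidth 3.
One such decomposition:
Bags: B1 = {a, b, c, d}  B2 = {a, b, d, f}  B3 = {b, d, e, f}
Tree: B1–B2, B2–B3

Each bag holds 4 vertices, so the decomposition has width 3, which upper-bounds the treewidth. Conversely, {b, d, e, f} is a clique of size 4, and the vertices of any clique must share a bag in every tree decomposition; so some bag has ≥ 4 vertices and tw(G) ≥ 3. Therefore the treewidth is 3.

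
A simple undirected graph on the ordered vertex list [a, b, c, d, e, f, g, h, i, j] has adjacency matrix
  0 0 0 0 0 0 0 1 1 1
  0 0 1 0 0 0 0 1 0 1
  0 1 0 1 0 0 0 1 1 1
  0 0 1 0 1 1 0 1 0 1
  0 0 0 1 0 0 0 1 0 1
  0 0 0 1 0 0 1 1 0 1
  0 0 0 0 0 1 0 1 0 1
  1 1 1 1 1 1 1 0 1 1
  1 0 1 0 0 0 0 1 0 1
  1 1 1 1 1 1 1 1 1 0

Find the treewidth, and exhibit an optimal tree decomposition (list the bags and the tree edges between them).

The largest bag has 4 vertices, giving width 3; this decomposition certifies tw(G) ≤ 3. On the other hand G contains the 4-clique {d, e, h, j}. A clique must lie in a single bag of any decomposition, so no decomposition can have width below 3. Combining the bounds, tw(G) = 3.

Treewidth 3.
One such decomposition:
Bags: B1 = {d, f, h, j}  B2 = {c, d, h, j}  B3 = {c, h, i, j}  B4 = {f, g, h, j}  B5 = {b, c, h, j}  B6 = {d, e, h, j}  B7 = {a, h, i, j}
Tree: B1–B2, B2–B3, B1–B4, B3–B5, B2–B6, B3–B7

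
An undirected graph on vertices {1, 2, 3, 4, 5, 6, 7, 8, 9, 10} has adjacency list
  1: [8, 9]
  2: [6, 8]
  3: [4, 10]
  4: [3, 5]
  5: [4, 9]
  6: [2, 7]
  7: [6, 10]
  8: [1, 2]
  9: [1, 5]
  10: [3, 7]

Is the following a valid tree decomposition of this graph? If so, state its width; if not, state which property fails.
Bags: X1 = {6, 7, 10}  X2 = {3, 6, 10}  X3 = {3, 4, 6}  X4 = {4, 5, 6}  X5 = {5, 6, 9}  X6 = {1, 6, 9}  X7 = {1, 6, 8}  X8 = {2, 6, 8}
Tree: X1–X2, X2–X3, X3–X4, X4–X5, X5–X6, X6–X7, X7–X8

Yes; width 2.

Checking the three conditions: (i) the bags cover all of {1, 2, 3, 4, 5, 6, 7, 8, 9, 10}; (ii) for each edge, some bag contains both endpoints; (iii) the bags containing any fixed vertex form a subtree. All hold, so the decomposition is valid with width 3 − 1 = 2.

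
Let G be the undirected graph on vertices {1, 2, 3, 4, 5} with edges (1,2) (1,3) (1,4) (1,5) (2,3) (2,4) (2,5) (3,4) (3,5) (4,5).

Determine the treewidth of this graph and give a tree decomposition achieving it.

Treewidth 4.
Bags: B1 = {1, 2, 3, 4, 5}
Tree: (single bag)

With just one bag of size 5, the width is 5 − 1 = 4, so tw(G) ≤ 4. On the other hand G contains the 5-clique {1, 2, 3, 4, 5}. A clique must lie in a single bag of any decomposition, so no decomposition can have width below 4. The upper and lower bounds meet at 4, so that is the treewidth.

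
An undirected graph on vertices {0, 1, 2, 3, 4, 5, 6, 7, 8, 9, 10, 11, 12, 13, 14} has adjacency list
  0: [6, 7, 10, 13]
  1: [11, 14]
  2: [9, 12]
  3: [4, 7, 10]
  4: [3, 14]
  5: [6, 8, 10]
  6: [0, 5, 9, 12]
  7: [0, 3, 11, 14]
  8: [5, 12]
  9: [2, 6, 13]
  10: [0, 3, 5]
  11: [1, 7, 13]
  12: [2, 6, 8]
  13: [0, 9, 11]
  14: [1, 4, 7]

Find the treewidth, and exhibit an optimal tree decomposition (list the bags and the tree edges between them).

Treewidth 3.
Bags: B1 = {2, 5, 8, 12}  B2 = {2, 5, 6, 12}  B3 = {2, 5, 6, 9}  B4 = {5, 6, 9, 10}  B5 = {0, 6, 9, 10}  B6 = {0, 9, 10, 13}  B7 = {0, 3, 10, 13}  B8 = {0, 3, 7, 13}  B9 = {3, 7, 11, 13}  B10 = {3, 4, 7, 11}  B11 = {4, 7, 11, 14}  B12 = {1, 4, 11, 14}
Tree: B1–B2, B2–B3, B3–B4, B4–B5, B5–B6, B6–B7, B7–B8, B8–B9, B9–B10, B10–B11, B11–B12

The largest bag has 4 vertices, giving width 3; this decomposition certifies tw(G) ≤ 3. For the lower bound: the 4 vertex sets {2,8,12}, {5}, {6}, {0,9,10,13} are disjoint, each induces a connected subgraph, and every pair is joined by at least one edge of G. Contracting each set to a single vertex therefore yields K_{4} as a minor, and since treewidth is minor-monotone, tw(G) ≥ tw(K_{4}) = 3. Therefore the treewidth is 3.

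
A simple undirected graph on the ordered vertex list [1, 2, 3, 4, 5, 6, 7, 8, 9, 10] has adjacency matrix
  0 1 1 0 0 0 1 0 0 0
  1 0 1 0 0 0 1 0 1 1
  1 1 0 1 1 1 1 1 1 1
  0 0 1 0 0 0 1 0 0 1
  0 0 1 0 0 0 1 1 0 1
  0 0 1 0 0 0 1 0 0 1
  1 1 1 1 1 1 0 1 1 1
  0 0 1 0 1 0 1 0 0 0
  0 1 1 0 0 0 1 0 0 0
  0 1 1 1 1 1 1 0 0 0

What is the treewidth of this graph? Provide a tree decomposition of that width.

The largest bag has 4 vertices, giving width 3; this decomposition certifies tw(G) ≤ 3. Conversely, {3, 5, 7, 8} is a clique of size 4, and the vertices of any clique must share a bag in every tree decomposition; so some bag has ≥ 4 vertices and tw(G) ≥ 3. The upper and lower bounds meet at 3, so that is the treewidth.

Treewidth 3.
Bags: B1 = {3, 5, 7, 10}  B2 = {2, 3, 7, 10}  B3 = {1, 2, 3, 7}  B4 = {3, 4, 7, 10}  B5 = {3, 6, 7, 10}  B6 = {3, 5, 7, 8}  B7 = {2, 3, 7, 9}
Tree: B1–B2, B2–B3, B1–B4, B2–B5, B1–B6, B3–B7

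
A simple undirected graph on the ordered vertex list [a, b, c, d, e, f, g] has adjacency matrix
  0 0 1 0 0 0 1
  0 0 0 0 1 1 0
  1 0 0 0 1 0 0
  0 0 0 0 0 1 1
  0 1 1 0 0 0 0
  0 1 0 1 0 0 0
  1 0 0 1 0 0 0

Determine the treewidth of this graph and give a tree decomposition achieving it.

The largest bag has 3 vertices, giving width 2; this decomposition certifies tw(G) ≤ 2. For the lower bound, G contains the cycle d–g–a–c–e–b–f–d, so G is not a forest; only forests have treewidth ≤ 1, hence tw(G) ≥ 2. Combining the bounds, tw(G) = 2.

Treewidth 2.
One optimal decomposition is:
Bags: B1 = {a, d, g}  B2 = {a, c, d}  B3 = {c, d, e}  B4 = {b, d, e}  B5 = {b, d, f}
Tree: B1–B2, B2–B3, B3–B4, B4–B5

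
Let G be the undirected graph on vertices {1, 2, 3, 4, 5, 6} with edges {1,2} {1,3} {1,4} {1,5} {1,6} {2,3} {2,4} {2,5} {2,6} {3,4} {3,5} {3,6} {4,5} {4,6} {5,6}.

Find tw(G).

A width-5 tree decomposition is:
Bags: B1 = {1, 2, 3, 4, 5, 6}
Tree: (single bag)
With just one bag of size 6, the width is 6 − 1 = 5, so tw(G) ≤ 5. For the lower bound, the 6 vertices {1, 2, 3, 4, 5, 6} are pairwise adjacent, and any tree decomposition puts a clique entirely inside one bag — forcing width ≥ 5. The upper and lower bounds meet at 5, so that is the treewidth.

5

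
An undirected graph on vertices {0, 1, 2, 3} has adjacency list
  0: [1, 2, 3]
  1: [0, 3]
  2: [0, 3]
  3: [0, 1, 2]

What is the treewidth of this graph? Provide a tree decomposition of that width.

Each bag holds 3 vertices, so the decomposition has width 2, which upper-bounds the treewidth. On the other hand G contains the 3-clique {0, 1, 3}. A clique must lie in a single bag of any decomposition, so no decomposition can have width below 2. Hence tw(G) = 2 exactly.

Treewidth 2.
Bags: B1 = {0, 2, 3}  B2 = {0, 1, 3}
Tree: B1–B2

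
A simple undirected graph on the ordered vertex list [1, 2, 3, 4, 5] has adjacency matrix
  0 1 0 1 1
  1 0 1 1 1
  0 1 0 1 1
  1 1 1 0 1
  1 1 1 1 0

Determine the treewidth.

3

A width-3 tree decomposition is:
Bags: B1 = {2, 3, 4, 5}  B2 = {1, 2, 4, 5}
Tree: B1–B2
Each bag holds 4 vertices, so the decomposition has width 3, which upper-bounds the treewidth. On the other hand G contains the 4-clique {1, 2, 4, 5}. A clique must lie in a single bag of any decomposition, so no decomposition can have width below 3. The upper and lower bounds meet at 3, so that is the treewidth.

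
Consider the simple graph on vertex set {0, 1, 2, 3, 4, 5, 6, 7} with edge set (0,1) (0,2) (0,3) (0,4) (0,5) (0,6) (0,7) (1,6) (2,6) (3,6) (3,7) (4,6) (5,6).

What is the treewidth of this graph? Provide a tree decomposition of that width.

The largest bag has 3 vertices, giving width 2; this decomposition certifies tw(G) ≤ 2. For the lower bound, the 3 vertices {0, 1, 6} are pairwise adjacent, and any tree decomposition puts a clique entirely inside one bag — forcing width ≥ 2. Therefore the treewidth is 2.

Treewidth 2.
One such decomposition:
Bags: B1 = {0, 5, 6}  B2 = {0, 1, 6}  B3 = {0, 2, 6}  B4 = {0, 4, 6}  B5 = {0, 3, 6}  B6 = {0, 3, 7}
Tree: B1–B2, B2–B3, B2–B4, B3–B5, B5–B6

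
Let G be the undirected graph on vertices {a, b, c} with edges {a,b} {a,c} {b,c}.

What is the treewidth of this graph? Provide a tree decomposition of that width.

Treewidth 2.
One optimal decomposition is:
Bags: B1 = {a, b, c}
Tree: (single bag)

A single bag containing all 3 vertices is trivially a valid decomposition of width 2. Conversely, {a, b, c} is a clique of size 3, and the vertices of any clique must share a bag in every tree decomposition; so some bag has ≥ 3 vertices and tw(G) ≥ 2. Therefore the treewidth is 2.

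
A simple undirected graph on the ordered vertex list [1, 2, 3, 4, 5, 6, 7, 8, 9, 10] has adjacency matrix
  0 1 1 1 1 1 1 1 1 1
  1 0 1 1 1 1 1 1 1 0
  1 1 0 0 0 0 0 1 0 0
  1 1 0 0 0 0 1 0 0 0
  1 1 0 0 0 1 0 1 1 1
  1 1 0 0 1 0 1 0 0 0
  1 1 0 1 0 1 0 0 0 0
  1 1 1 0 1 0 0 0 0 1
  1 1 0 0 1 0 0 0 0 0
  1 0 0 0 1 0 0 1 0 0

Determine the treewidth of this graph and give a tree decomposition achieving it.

Treewidth 3.
Bags: B1 = {1, 2, 5, 6}  B2 = {1, 2, 5, 8}  B3 = {1, 2, 3, 8}  B4 = {1, 2, 5, 9}  B5 = {1, 2, 6, 7}  B6 = {1, 2, 4, 7}  B7 = {1, 5, 8, 10}
Tree: B1–B2, B2–B3, B2–B4, B1–B5, B5–B6, B2–B7

Every bag has size at most 4, so the width is 4 − 1 = 3 and tw(G) ≤ 3. Conversely, {1, 2, 3, 8} is a clique of size 4, and the vertices of any clique must share a bag in every tree decomposition; so some bag has ≥ 4 vertices and tw(G) ≥ 3. The upper and lower bounds meet at 3, so that is the treewidth.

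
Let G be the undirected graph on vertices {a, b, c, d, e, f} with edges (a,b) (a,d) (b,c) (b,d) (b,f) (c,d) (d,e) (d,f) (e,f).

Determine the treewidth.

2

A width-2 tree decomposition is:
Bags: B1 = {b, c, d}  B2 = {b, d, f}  B3 = {a, b, d}  B4 = {d, e, f}
Tree: B1–B2, B1–B3, B2–B4
Each bag holds 3 vertices, so the decomposition has width 2, which upper-bounds the treewidth. Conversely, {d, e, f} is a clique of size 3, and the vertices of any clique must share a bag in every tree decomposition; so some bag has ≥ 3 vertices and tw(G) ≥ 2. The upper and lower bounds meet at 2, so that is the treewidth.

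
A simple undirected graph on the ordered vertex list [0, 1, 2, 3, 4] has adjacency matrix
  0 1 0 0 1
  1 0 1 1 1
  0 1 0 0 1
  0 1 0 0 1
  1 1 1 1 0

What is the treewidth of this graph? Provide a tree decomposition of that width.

The largest bag has 3 vertices, giving width 2; this decomposition certifies tw(G) ≤ 2. For the lower bound, the 3 vertices {0, 1, 4} are pairwise adjacent, and any tree decomposition puts a clique entirely inside one bag — forcing width ≥ 2. The upper and lower bounds meet at 2, so that is the treewidth.

Treewidth 2.
One optimal decomposition is:
Bags: B1 = {1, 2, 4}  B2 = {1, 3, 4}  B3 = {0, 1, 4}
Tree: B1–B2, B2–B3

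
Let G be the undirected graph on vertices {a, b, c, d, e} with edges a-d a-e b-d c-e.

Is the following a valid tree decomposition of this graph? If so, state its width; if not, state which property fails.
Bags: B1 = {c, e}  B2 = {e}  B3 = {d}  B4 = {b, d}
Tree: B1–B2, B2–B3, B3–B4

A tree decomposition must satisfy three properties: every vertex lies in some bag; for every edge, both endpoints lie together in some bag; and for every vertex, the bags containing it form a connected subtree. Here vertex a appears in no bag, so the decomposition is invalid.

No — vertex a appears in no bag.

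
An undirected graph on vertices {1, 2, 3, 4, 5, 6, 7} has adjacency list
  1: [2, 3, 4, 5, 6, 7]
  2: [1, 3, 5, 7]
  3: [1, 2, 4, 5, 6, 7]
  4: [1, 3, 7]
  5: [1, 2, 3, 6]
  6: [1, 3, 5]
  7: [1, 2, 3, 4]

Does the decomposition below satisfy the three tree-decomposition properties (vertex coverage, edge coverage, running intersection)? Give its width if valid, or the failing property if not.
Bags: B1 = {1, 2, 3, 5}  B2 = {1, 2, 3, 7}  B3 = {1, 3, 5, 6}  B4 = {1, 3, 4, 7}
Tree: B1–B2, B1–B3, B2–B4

Checking the three conditions: (i) the bags cover all of {1, 2, 3, 4, 5, 6, 7}; (ii) for each edge, some bag contains both endpoints; (iii) the bags containing any fixed vertex form a subtree. All hold, so the decomposition is valid with width 4 − 1 = 3.

Yes; width 3.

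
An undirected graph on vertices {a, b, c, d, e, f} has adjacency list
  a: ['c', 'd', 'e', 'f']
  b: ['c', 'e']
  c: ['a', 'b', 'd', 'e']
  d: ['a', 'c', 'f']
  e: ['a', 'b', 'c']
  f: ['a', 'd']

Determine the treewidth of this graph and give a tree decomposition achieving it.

Treewidth 2.
One optimal decomposition is:
Bags: B1 = {a, c, e}  B2 = {a, c, d}  B3 = {a, d, f}  B4 = {b, c, e}
Tree: B1–B2, B2–B3, B1–B4

Every bag has size at most 3, so the width is 3 − 1 = 2 and tw(G) ≤ 2. Conversely, {a, c, d} is a clique of size 3, and the vertices of any clique must share a bag in every tree decomposition; so some bag has ≥ 3 vertices and tw(G) ≥ 2. The upper and lower bounds meet at 2, so that is the treewidth.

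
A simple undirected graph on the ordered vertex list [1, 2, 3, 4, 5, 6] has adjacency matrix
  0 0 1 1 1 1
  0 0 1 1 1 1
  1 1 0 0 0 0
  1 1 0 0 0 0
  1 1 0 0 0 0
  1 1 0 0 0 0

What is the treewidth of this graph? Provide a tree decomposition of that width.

Each bag holds 3 vertices, so the decomposition has width 2, which upper-bounds the treewidth. Since 6–2–3–1–6 is a cycle in G, G is not acyclic. Forests are exactly the graphs of treewidth ≤ 1, so tw(G) ≥ 2. Hence tw(G) = 2 exactly.

Treewidth 2.
One such decomposition:
Bags: B1 = {1, 2, 6}  B2 = {1, 2, 3}  B3 = {1, 2, 4}  B4 = {1, 2, 5}
Tree: B1–B2, B2–B3, B3–B4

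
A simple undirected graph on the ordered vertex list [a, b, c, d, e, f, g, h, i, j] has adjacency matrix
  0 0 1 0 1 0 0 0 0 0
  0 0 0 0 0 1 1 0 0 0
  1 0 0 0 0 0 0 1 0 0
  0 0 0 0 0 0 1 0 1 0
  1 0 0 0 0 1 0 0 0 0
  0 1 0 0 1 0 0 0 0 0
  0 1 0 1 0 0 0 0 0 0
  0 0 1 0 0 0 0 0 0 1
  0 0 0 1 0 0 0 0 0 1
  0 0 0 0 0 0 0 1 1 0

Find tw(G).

2

A width-2 tree decomposition is:
Bags: B1 = {b, f, g}  B2 = {e, f, g}  B3 = {a, e, g}  B4 = {a, c, g}  B5 = {c, g, h}  B6 = {g, h, j}  B7 = {g, i, j}  B8 = {d, g, i}
Tree: B1–B2, B2–B3, B3–B4, B4–B5, B5–B6, B6–B7, B7–B8
Each bag holds 3 vertices, so the decomposition has width 2, which upper-bounds the treewidth. Since g–b–f–e–a–c–h–j–i–d–g is a cycle in G, G is not acyclic. Forests are exactly the graphs of treewidth ≤ 1, so tw(G) ≥ 2. Hence tw(G) = 2 exactly.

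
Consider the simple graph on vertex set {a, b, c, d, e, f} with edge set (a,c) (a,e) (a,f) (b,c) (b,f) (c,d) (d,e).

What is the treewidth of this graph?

A width-2 tree decomposition is:
Bags: B1 = {a, d, e}  B2 = {a, c, d}  B3 = {a, c, f}  B4 = {b, c, f}
Tree: B1–B2, B2–B3, B3–B4
Every bag has size at most 3, so the width is 3 − 1 = 2 and tw(G) ≤ 2. The edges e–d–c–a–e form a cycle, so G is not a tree and its treewidth is at least 2. Hence tw(G) = 2 exactly.

2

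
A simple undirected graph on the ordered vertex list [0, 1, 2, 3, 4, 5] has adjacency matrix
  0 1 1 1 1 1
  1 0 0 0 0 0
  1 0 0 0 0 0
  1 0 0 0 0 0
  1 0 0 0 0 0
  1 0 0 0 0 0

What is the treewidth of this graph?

A width-1 tree decomposition is:
Bags: B1 = {0, 3}  B2 = {0, 1}  B3 = {0, 2}  B4 = {0, 5}  B5 = {0, 4}
Tree: B1–B2, B2–B3, B1–B4, B4–B5
Each bag holds 2 vertices, so the decomposition has width 1, which upper-bounds the treewidth. Since G has at least one edge (e.g. 3–0), it is not an edgeless graph, so tw(G) ≥ 1. Therefore the treewidth is 1.

1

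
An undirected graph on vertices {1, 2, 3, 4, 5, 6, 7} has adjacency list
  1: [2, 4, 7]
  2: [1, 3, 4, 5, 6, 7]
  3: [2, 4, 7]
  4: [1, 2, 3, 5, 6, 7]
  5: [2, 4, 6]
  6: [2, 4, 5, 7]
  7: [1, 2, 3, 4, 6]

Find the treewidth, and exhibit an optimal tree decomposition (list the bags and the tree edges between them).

Each bag holds 4 vertices, so the decomposition has width 3, which upper-bounds the treewidth. Conversely, {2, 4, 5, 6} is a clique of size 4, and the vertices of any clique must share a bag in every tree decomposition; so some bag has ≥ 4 vertices and tw(G) ≥ 3. Hence tw(G) = 3 exactly.

Treewidth 3.
One optimal decomposition is:
Bags: B1 = {2, 3, 4, 7}  B2 = {1, 2, 4, 7}  B3 = {2, 4, 6, 7}  B4 = {2, 4, 5, 6}
Tree: B1–B2, B1–B3, B3–B4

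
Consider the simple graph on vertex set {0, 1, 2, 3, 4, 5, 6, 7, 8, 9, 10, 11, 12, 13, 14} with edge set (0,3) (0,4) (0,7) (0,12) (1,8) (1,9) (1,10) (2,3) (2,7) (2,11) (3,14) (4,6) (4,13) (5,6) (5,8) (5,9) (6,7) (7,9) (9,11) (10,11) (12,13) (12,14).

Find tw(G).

A width-3 tree decomposition is:
Bags: B1 = {1, 8, 10, 11}  B2 = {1, 8, 9, 11}  B3 = {5, 8, 9, 11}  B4 = {2, 5, 9, 11}  B5 = {2, 5, 7, 9}  B6 = {2, 5, 6, 7}  B7 = {2, 3, 6, 7}  B8 = {0, 3, 6, 7}  B9 = {0, 3, 4, 6}  B10 = {0, 3, 4, 14}  B11 = {0, 4, 12, 14}  B12 = {4, 12, 13, 14}
Tree: B1–B2, B2–B3, B3–B4, B4–B5, B5–B6, B6–B7, B7–B8, B8–B9, B9–B10, B10–B11, B11–B12
The largest bag has 4 vertices, giving width 3; this decomposition certifies tw(G) ≤ 3. For the lower bound: the 4 vertex sets {1,8,10}, {11}, {9}, {2,5,6,7} are disjoint, each induces a connected subgraph, and every pair is joined by at least one edge of G. Contracting each set to a single vertex therefore yields K_{4} as a minor, and since treewidth is minor-monotone, tw(G) ≥ tw(K_{4}) = 3. Hence tw(G) = 3 exactly.

3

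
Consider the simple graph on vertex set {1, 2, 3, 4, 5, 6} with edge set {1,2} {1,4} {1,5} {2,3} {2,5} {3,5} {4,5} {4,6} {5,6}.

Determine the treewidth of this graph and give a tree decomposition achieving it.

Each bag holds 3 vertices, so the decomposition has width 2, which upper-bounds the treewidth. Conversely, {1, 2, 5} is a clique of size 3, and the vertices of any clique must share a bag in every tree decomposition; so some bag has ≥ 3 vertices and tw(G) ≥ 2. Combining the bounds, tw(G) = 2.

Treewidth 2.
One such decomposition:
Bags: B1 = {2, 3, 5}  B2 = {1, 2, 5}  B3 = {1, 4, 5}  B4 = {4, 5, 6}
Tree: B1–B2, B2–B3, B3–B4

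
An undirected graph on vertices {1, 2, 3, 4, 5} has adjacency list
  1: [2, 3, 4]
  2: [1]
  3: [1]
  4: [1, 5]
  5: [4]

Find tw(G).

A width-1 tree decomposition is:
Bags: B1 = {1, 4}  B2 = {4, 5}  B3 = {1, 3}  B4 = {1, 2}
Tree: B1–B2, B1–B3, B3–B4
Each bag holds 2 vertices, so the decomposition has width 1, which upper-bounds the treewidth. G has an edge, so its treewidth is at least 1. The upper and lower bounds meet at 1, so that is the treewidth.

1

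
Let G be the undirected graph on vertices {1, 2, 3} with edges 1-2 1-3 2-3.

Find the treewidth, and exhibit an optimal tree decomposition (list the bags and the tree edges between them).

A single bag containing all 3 vertices is trivially a valid decomposition of width 2. On the other hand G contains the 3-clique {1, 2, 3}. A clique must lie in a single bag of any decomposition, so no decomposition can have width below 2. Hence tw(G) = 2 exactly.

Treewidth 2.
Bags: B1 = {1, 2, 3}
Tree: (single bag)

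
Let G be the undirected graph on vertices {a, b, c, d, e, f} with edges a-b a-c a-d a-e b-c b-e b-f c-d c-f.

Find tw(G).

2

A width-2 tree decomposition is:
Bags: B1 = {a, b, c}  B2 = {b, c, f}  B3 = {a, b, e}  B4 = {a, c, d}
Tree: B1–B2, B1–B3, B1–B4
Each bag holds 3 vertices, so the decomposition has width 2, which upper-bounds the treewidth. On the other hand G contains the 3-clique {a, b, e}. A clique must lie in a single bag of any decomposition, so no decomposition can have width below 2. Combining the bounds, tw(G) = 2.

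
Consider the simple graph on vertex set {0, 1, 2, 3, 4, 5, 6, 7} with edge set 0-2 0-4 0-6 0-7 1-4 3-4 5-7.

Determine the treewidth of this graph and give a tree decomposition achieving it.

The largest bag has 2 vertices, giving width 1; this decomposition certifies tw(G) ≤ 1. G has an edge, so its treewidth is at least 1. Therefore the treewidth is 1.

Treewidth 1.
One optimal decomposition is:
Bags: B1 = {0, 4}  B2 = {0, 7}  B3 = {0, 2}  B4 = {5, 7}  B5 = {1, 4}  B6 = {0, 6}  B7 = {3, 4}
Tree: B1–B2, B2–B3, B2–B4, B1–B5, B3–B6, B1–B7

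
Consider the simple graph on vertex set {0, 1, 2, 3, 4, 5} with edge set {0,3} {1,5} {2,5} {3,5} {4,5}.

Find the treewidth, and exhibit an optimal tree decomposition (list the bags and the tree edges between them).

Treewidth 1.
One optimal decomposition is:
Bags: B1 = {3, 5}  B2 = {0, 3}  B3 = {1, 5}  B4 = {4, 5}  B5 = {2, 5}
Tree: B1–B2, B1–B3, B1–B4, B4–B5

Every bag has size at most 2, so the width is 2 − 1 = 1 and tw(G) ≤ 1. Any graph with an edge has treewidth ≥ 1, and G has the edge 3–5. The upper and lower bounds meet at 1, so that is the treewidth.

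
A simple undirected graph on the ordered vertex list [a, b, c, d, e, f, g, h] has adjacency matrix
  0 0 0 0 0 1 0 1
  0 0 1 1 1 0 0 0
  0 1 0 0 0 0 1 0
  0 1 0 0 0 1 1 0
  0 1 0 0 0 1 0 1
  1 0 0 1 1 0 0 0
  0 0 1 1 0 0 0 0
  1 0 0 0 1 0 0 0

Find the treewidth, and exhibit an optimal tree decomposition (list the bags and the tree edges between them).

Treewidth 2.
One optimal decomposition is:
Bags: B1 = {a, e, h}  B2 = {a, e, f}  B3 = {b, e, f}  B4 = {b, d, f}  B5 = {b, c, d}  B6 = {c, d, g}
Tree: B1–B2, B2–B3, B3–B4, B4–B5, B5–B6

Every bag has size at most 3, so the width is 3 − 1 = 2 and tw(G) ≤ 2. The edges h–a–f–e–h form a cycle, so G is not a tree and its treewidth is at least 2. The upper and lower bounds meet at 2, so that is the treewidth.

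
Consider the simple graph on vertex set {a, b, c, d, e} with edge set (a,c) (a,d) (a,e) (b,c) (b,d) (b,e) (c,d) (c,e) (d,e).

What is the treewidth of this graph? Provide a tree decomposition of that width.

Every bag has size at most 4, so the width is 4 − 1 = 3 and tw(G) ≤ 3. On the other hand G contains the 4-clique {a, c, d, e}. A clique must lie in a single bag of any decomposition, so no decomposition can have width below 3. Combining the bounds, tw(G) = 3.

Treewidth 3.
Bags: B1 = {a, c, d, e}  B2 = {b, c, d, e}
Tree: B1–B2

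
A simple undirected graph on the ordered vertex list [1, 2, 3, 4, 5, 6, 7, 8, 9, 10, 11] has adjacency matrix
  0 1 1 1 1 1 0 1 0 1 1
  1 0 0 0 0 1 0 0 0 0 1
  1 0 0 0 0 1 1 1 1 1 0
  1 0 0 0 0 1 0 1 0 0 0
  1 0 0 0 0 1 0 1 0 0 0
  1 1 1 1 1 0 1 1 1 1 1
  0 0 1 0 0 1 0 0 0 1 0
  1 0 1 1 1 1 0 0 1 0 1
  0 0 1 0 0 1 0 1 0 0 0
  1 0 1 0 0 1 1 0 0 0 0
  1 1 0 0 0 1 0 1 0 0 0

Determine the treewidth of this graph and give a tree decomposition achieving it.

Treewidth 3.
One optimal decomposition is:
Bags: B1 = {1, 3, 6, 8}  B2 = {1, 3, 6, 10}  B3 = {1, 6, 8, 11}  B4 = {3, 6, 8, 9}  B5 = {1, 4, 6, 8}  B6 = {1, 2, 6, 11}  B7 = {3, 6, 7, 10}  B8 = {1, 5, 6, 8}
Tree: B1–B2, B1–B3, B1–B4, B3–B5, B3–B6, B2–B7, B3–B8

Each bag holds 4 vertices, so the decomposition has width 3, which upper-bounds the treewidth. On the other hand G contains the 4-clique {1, 3, 6, 8}. A clique must lie in a single bag of any decomposition, so no decomposition can have width below 3. The upper and lower bounds meet at 3, so that is the treewidth.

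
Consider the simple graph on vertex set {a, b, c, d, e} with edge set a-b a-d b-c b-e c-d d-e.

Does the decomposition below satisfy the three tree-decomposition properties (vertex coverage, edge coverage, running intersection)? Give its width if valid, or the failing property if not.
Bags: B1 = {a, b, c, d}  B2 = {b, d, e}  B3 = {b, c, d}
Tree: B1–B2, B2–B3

A tree decomposition must satisfy three properties: every vertex lies in some bag; for every edge, both endpoints lie together in some bag; and for every vertex, the bags containing it form a connected subtree. Here bags containing vertex c are not connected in the tree, so the decomposition is invalid.

No — bags containing vertex c are not connected in the tree.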